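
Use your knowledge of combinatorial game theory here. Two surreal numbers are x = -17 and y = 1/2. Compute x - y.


x = -17, y = 1/2
Converting to common denominator: 2
x = -34/2, y = 1/2
x - y = -17 - 1/2 = -35/2

-35/2


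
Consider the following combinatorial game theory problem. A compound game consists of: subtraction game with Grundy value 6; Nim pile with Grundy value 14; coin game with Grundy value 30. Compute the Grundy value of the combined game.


By the Sprague-Grundy theorem, the Grundy value of a sum of games is the XOR of individual Grundy values.
subtraction game: Grundy value = 6. Running XOR: 0 XOR 6 = 6
Nim pile: Grundy value = 14. Running XOR: 6 XOR 14 = 8
coin game: Grundy value = 30. Running XOR: 8 XOR 30 = 22
The combined Grundy value is 22.

22


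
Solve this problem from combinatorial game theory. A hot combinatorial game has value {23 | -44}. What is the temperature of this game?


The game is {23 | -44}, a switch {a | b} with numbers a > b.
Cooling {a | b} by t gives {a - t | b + t}, which stops being hot when a - t = b + t, i.e. at t = (a - b)/2. So the temperature of a switch is (a - b)/2.
Temperature = (Left option - Right option) / 2
= (23 - (-44)) / 2
= 67 / 2
= 67/2

67/2


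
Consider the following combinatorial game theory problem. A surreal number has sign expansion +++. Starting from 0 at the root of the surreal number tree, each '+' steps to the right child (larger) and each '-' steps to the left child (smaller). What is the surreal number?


Sign expansion: +++
Rule: track bounds (lo, hi), initially (-inf, +inf). On '+', the current value becomes lo and we move to the simplest number in (value, hi): value + 1 if hi = +inf, otherwise the midpoint (value + hi)/2. On '-', the current value becomes hi and we move to value - 1 if lo = -inf, otherwise the midpoint (lo + value)/2.
Start at 0.
Step 1: sign = +, move right. Bounds: (0, +inf). Value = 1
Step 2: sign = +, move right. Bounds: (1, +inf). Value = 2
Step 3: sign = +, move right. Bounds: (2, +inf). Value = 3
The surreal number with sign expansion +++ is 3.

3


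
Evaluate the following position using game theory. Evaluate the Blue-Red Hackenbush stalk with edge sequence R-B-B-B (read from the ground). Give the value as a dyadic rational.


Edges (from ground): R-B-B-B
By Berlekamp's sign-expansion rule, a Blue-Red Hackenbush stalk has the value of the surreal number whose sign sequence is the edge sequence with B -> + and R -> -.
Sign sequence: -+++
Trace the sign expansion in the surreal number tree, starting from 0:
Edge 1: R (sign -) -> bounds (-inf, 0), value = -1
Edge 2: B (sign +) -> bounds (-1, 0), value = -1/2
Edge 3: B (sign +) -> bounds (-1/2, 0), value = -1/4
Edge 4: B (sign +) -> bounds (-1/4, 0), value = -1/8
Game value = -1/8

-1/8


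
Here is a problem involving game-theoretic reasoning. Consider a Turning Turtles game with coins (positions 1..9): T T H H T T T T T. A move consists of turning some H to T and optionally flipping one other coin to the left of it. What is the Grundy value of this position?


Coins: T T H H T T T T T
Key fact: a single head at position k behaves exactly like a Nim heap of size k (turning it to T and optionally flipping a coin at j < k corresponds to moving the heap from k to j, or to 0), and heads combine as a disjunctive sum (two heads at the same place would cancel, matching j XOR j = 0). So the Nim-value is the XOR of the 1-indexed positions of the heads.
Face-up positions (1-indexed): [3, 4]
XOR 0 with 3: 0 XOR 3 = 3
XOR 3 with 4: 3 XOR 4 = 7
Nim-value = 7

7


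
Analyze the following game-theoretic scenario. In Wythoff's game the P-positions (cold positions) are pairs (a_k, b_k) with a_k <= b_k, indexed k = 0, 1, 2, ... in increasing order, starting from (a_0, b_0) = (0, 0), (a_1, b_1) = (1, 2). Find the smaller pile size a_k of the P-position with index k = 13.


By Wythoff's theorem, a_k = floor(k * phi) and b_k = floor(k * phi^2) = a_k + k, where phi = (1 + sqrt(5))/2 is the golden ratio.
phi = (1 + sqrt(5))/2 = 1.618034
k = 13
k * phi = 13 * 1.618034 = 21.034442
a_13 = floor(k * phi) = 21

21


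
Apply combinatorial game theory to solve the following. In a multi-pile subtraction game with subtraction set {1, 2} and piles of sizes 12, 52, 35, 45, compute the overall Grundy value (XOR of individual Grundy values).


Subtraction set: {1, 2}
For this subtraction set, G(n) = n mod 3 (period = max + 1 = 3).
Pile 1 (size 12): G(12) = 12 mod 3 = 0
Pile 2 (size 52): G(52) = 52 mod 3 = 1
Pile 3 (size 35): G(35) = 35 mod 3 = 2
Pile 4 (size 45): G(45) = 45 mod 3 = 0
Total Grundy value = XOR of all: 0 XOR 1 XOR 2 XOR 0 = 3

3


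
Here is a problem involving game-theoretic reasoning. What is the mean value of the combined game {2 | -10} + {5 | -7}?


G1 = {2 | -10}, G2 = {5 | -7}
Each is a switch {a | b} with numbers a > b; its mean value is (a + b)/2, and mean value is additive over game sums: m(G1 + G2) = m(G1) + m(G2).
Mean of G1 = (2 + (-10))/2 = -8/2 = -4
Mean of G2 = (5 + (-7))/2 = -2/2 = -1
Mean of G1 + G2 = -4 + -1 = -5

-5


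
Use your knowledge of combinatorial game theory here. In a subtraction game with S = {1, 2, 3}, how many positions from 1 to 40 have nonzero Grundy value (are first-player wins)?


Subtraction set S = {1, 2, 3}, so G(n) = n mod 4.
G(n) = 0 when n is a multiple of 4.
Multiples of 4 in [1, 40]: 10
N-positions (nonzero Grundy) = 40 - 10 = 30

30


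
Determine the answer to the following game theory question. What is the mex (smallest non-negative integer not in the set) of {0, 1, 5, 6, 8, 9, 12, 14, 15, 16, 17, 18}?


Set = {0, 1, 5, 6, 8, 9, 12, 14, 15, 16, 17, 18}
0 is in the set.
1 is in the set.
2 is NOT in the set. This is the mex.
mex = 2

2


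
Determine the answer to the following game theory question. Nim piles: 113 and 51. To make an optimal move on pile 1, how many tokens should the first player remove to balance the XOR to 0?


Piles: 113 and 51
Current XOR: 113 XOR 51 = 66 (non-zero, so this is an N-position).
To make the XOR zero, we need to find a move that balances the piles.
For pile 1 (size 113): target = 113 XOR 66 = 51
We reduce pile 1 from 113 to 51.
Tokens removed: 113 - 51 = 62
Verification: 51 XOR 51 = 0

62


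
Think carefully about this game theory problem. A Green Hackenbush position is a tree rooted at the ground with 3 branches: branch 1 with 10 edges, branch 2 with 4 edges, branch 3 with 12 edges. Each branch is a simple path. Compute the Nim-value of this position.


The tree has 3 branches from the ground vertex.
In Green Hackenbush, the Nim-value of a simple path of length k is k.
Branch 1: length 10, Nim-value = 10
Branch 2: length 4, Nim-value = 4
Branch 3: length 12, Nim-value = 12
Total Nim-value = XOR of all branch values:
0 XOR 10 = 10
10 XOR 4 = 14
14 XOR 12 = 2
Nim-value of the tree = 2

2


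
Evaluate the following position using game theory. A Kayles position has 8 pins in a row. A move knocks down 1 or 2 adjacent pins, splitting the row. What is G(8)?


Kayles: a move removes 1 or 2 adjacent pins from a contiguous row.
Removing pins from a row of k leaves two independent rows (a, b) with a + b = k - 1 (one pin) or a + b = k - 2 (two pins); an end removal gives a = 0.
By Sprague-Grundy, G(k) = mex{ G(a) XOR G(b) } over all these splits. G(0) = 0.
G(1): splits (0,0):0^0=0 -> mex({0}) = 1
G(2): splits (0,1):0^1=1 (0,0):0^0=0 -> mex({0, 1}) = 2
G(3): splits (0,2):0^2=2 (1,1):1^1=0 (0,1):0^1=1 -> mex({0, 1, 2}) = 3
G(4): splits (0,3):0^3=3 (1,2):1^2=3 (0,2):0^2=2 (1,1):1^1=0 -> mex({0, 2, 3}) = 1
G(5): splits (0,4):0^1=1 (1,3):1^3=2 (2,2):2^2=0 (0,3):0^3=3 (1,2):1^2=3 -> mex({0, 1, 2, 3}) = 4
G(6) = mex({0, 1, 2, 4}) = 3
G(7) = mex({0, 1, 3, 4, 5}) = 2
G(8) = mex({0, 2, 3, 5, 6}) = 1
Therefore G(8) = 1.

1


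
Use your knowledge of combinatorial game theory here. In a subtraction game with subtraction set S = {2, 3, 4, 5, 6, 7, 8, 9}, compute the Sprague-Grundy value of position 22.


The subtraction set is S = {2, 3, 4, 5, 6, 7, 8, 9}.
G(k) = mex{ G(k - s) : s in S, s <= k }. We compute iteratively: G(0) = 0.
G(1) = mex({}) = 0
G(2) = mex({0}) = 1
G(3) = mex({0}) = 1
G(4) = mex({0, 1}) = 2
G(5) = mex({0, 1}) = 2
G(6) = mex({0, 1, 2}) = 3
G(7) = mex({0, 1, 2}) = 3
G(8) = mex({0, 1, 2, 3}) = 4
G(9) = mex({0, 1, 2, 3}) = 4
G(10) = mex({0, 1, 2, 3, 4}) = 5
G(11) = mex({1, 2, 3, 4}) = 0
G(12) = mex({1, 2, 3, 4, 5}) = 0
G(13) = mex({0, 2, 3, 4, 5}) = 1
G(14) = mex({0, 2, 3, 4, 5}) = 1
G(15) = mex({0, 1, 3, 4, 5}) = 2
G(16) = mex({0, 1, 3, 4, 5}) = 2
G(17) = mex({0, 1, 2, 4, 5}) = 3
G(18) = mex({0, 1, 2, 4, 5}) = 3
G(19) = mex({0, 1, 2, 3, 5}) = 4
Observe that G(11)..G(19) = 0, 0, 1, 1, 2, 2, 3, 3, 4 repeats G(0)..G(8) = 0, 0, 1, 1, 2, 2, 3, 3, 4.
For k >= max(S) = 9, G(k) is determined by the previous 9 values G(k-9)..G(k-1); a window of 9 consecutive values has recurred shifted by 11, so by induction G(k + 11) = G(k) for all k >= 0: the sequence is periodic from the start with period 11.
One period: G(0..10) = 0, 0, 1, 1, 2, 2, 3, 3, 4, 4, 5.
22 mod 11 = 0, so G(22) = G(0) = 0.

0


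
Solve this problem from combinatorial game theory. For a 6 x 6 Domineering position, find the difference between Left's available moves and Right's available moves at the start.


Board is 6 x 6 (rows x cols).
Left (vertical) placements: (rows-1) * cols = 5 * 6 = 30
Right (horizontal) placements: rows * (cols-1) = 6 * 5 = 30
Advantage = Left - Right = 30 - 30 = 0

0


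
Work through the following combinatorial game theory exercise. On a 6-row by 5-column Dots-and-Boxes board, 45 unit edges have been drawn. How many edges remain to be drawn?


Grid: 6 x 5 boxes, i.e. 7 rows and 6 columns of dots.
Horizontal edges: (rows + 1) * cols = 7 * 5 = 35
Vertical edges: rows * (cols + 1) = 6 * 6 = 36
Total edges: 35 + 36 = 71
Edges drawn: 45
Remaining: 71 - 45 = 26

26


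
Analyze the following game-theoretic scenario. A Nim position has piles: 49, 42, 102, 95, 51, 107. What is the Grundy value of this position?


We need the XOR (exclusive or) of all pile sizes.
After XOR-ing pile 1 (size 49): 0 XOR 49 = 49
After XOR-ing pile 2 (size 42): 49 XOR 42 = 27
After XOR-ing pile 3 (size 102): 27 XOR 102 = 125
After XOR-ing pile 4 (size 95): 125 XOR 95 = 34
After XOR-ing pile 5 (size 51): 34 XOR 51 = 17
After XOR-ing pile 6 (size 107): 17 XOR 107 = 122
The Nim-value of this position is 122.

122


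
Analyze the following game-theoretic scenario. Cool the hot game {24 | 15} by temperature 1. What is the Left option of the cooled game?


Original game: {24 | 15} (a switch {a | b} with a > b).
Cooling by t (for t below the temperature (a - b)/2 = 9/2) taxes each move by t: {a | b} cooled by t is {a - t | b + t}.
Cooling amount: t = 1
Cooled Left option: 24 - 1 = 23
Cooled Right option: 15 + 1 = 16
Cooled game: {23 | 16}
Left option = 23

23


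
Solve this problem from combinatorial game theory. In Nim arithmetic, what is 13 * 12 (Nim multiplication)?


Nim multiplication is bilinear over XOR: (u XOR v) * w = (u*w) XOR (v*w).
So we split each operand into its bit components and XOR the pairwise Nim products.
13 = 1 + 4 + 8 (as XOR of powers of 2).
12 = 4 + 8 (as XOR of powers of 2).
Using the standard Nim-product table on single bits:
  2*2 = 3,   2*4 = 8,   2*8 = 12,
  4*4 = 6,   4*8 = 11,  8*8 = 13,
and  1*x = x (identity), k*l = l*k (commutative).
Pairwise Nim products:
  1 * 4 = 4
  1 * 8 = 8
  4 * 4 = 6
  4 * 8 = 11
  8 * 4 = 11
  8 * 8 = 13
XOR them: 4 XOR 8 XOR 6 XOR 11 XOR 11 XOR 13 = 7.
Result: 13 * 12 = 7 (in Nim).

7


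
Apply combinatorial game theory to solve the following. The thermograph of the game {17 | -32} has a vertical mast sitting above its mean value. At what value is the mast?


Game = {17 | -32}, a switch {a | b} with numbers a > b.
Its thermograph has left wall a - t and right wall b + t, which meet at t = (a - b)/2, where both equal (a + b)/2. So the mast (mean value) is at (a + b)/2.
Mean = (17 + (-32))/2 = -15/2 = -15/2

-15/2


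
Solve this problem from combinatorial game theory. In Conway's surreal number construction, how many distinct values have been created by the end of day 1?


Day 0: {|} = 0 is born. Count = 1.
Day n: the number of surreal numbers born by day n is 2^(n+1) - 1.
By day 0: 2^1 - 1 = 1
By day 1: 2^2 - 1 = 3
By day 1: 3 surreal numbers.

3


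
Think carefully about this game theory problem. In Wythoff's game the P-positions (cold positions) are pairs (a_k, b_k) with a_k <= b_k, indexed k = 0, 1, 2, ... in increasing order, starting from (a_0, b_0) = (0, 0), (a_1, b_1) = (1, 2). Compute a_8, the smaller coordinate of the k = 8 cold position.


By Wythoff's theorem, a_k = floor(k * phi) and b_k = floor(k * phi^2) = a_k + k, where phi = (1 + sqrt(5))/2 is the golden ratio.
phi = (1 + sqrt(5))/2 = 1.618034
k = 8
k * phi = 8 * 1.618034 = 12.944272
a_8 = floor(k * phi) = 12

12


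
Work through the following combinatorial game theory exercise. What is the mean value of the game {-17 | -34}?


Game = {-17 | -34}, a switch {a | b} with numbers a > b.
Its thermograph has left wall a - t and right wall b + t, which meet at t = (a - b)/2, where both equal (a + b)/2. So the mast (mean value) is at (a + b)/2.
Mean = (-17 + (-34))/2 = -51/2 = -51/2

-51/2


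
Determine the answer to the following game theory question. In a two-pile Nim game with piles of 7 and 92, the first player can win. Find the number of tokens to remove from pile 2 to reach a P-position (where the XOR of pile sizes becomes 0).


Piles: 7 and 92
Current XOR: 7 XOR 92 = 91 (non-zero, so this is an N-position).
To make the XOR zero, we need to find a move that balances the piles.
For pile 2 (size 92): target = 92 XOR 91 = 7
We reduce pile 2 from 92 to 7.
Tokens removed: 92 - 7 = 85
Verification: 7 XOR 7 = 0

85


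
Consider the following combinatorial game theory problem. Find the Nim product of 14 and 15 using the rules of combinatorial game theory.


Nim multiplication is bilinear over XOR: (u XOR v) * w = (u*w) XOR (v*w).
So we split each operand into its bit components and XOR the pairwise Nim products.
14 = 2 + 4 + 8 (as XOR of powers of 2).
15 = 1 + 2 + 4 + 8 (as XOR of powers of 2).
Using the standard Nim-product table on single bits:
  2*2 = 3,   2*4 = 8,   2*8 = 12,
  4*4 = 6,   4*8 = 11,  8*8 = 13,
and  1*x = x (identity), k*l = l*k (commutative).
Pairwise Nim products:
  2 * 1 = 2
  2 * 2 = 3
  2 * 4 = 8
  2 * 8 = 12
  4 * 1 = 4
  4 * 2 = 8
  4 * 4 = 6
  4 * 8 = 11
  8 * 1 = 8
  8 * 2 = 12
  8 * 4 = 11
  8 * 8 = 13
XOR them: 2 XOR 3 XOR 8 XOR 12 XOR 4 XOR 8 XOR 6 XOR 11 XOR 8 XOR 12 XOR 11 XOR 13 = 6.
Result: 14 * 15 = 6 (in Nim).

6


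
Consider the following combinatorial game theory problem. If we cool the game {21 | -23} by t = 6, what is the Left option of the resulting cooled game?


Original game: {21 | -23} (a switch {a | b} with a > b).
Cooling by t (for t below the temperature (a - b)/2 = 22) taxes each move by t: {a | b} cooled by t is {a - t | b + t}.
Cooling amount: t = 6
Cooled Left option: 21 - 6 = 15
Cooled Right option: -23 + 6 = -17
Cooled game: {15 | -17}
Left option = 15

15


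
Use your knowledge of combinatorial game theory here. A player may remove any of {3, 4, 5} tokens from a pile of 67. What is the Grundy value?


The subtraction set is S = {3, 4, 5}.
G(k) = mex{ G(k - s) : s in S, s <= k }. We compute iteratively: G(0) = 0.
G(1) = mex({}) = 0
G(2) = mex({}) = 0
G(3) = mex({0}) = 1
G(4) = mex({0}) = 1
G(5) = mex({0}) = 1
G(6) = mex({0, 1}) = 2
G(7) = mex({0, 1}) = 2
G(8) = mex({1}) = 0
G(9) = mex({1, 2}) = 0
G(10) = mex({1, 2}) = 0
G(11) = mex({0, 2}) = 1
G(12) = mex({0, 2}) = 1
Observe that G(8)..G(12) = 0, 0, 0, 1, 1 repeats G(0)..G(4) = 0, 0, 0, 1, 1.
For k >= max(S) = 5, G(k) is determined by the previous 5 values G(k-5)..G(k-1); a window of 5 consecutive values has recurred shifted by 8, so by induction G(k + 8) = G(k) for all k >= 0: the sequence is periodic from the start with period 8.
One period: G(0..7) = 0, 0, 0, 1, 1, 1, 2, 2.
67 mod 8 = 3, so G(67) = G(3) = 1.

1


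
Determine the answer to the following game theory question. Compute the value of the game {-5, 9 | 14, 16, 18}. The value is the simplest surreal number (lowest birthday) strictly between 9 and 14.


Left options: {-5, 9}, max = 9
Right options: {14, 16, 18}, min = 14
All options are numbers and max(Left) < min(Right), so by the simplicity theorem the value is the simplest (earliest-born) number strictly between 9 and 14.
Integers 10 through 13 all lie strictly between 9 and 14.
Among integers, the simplest (lowest birthday = smallest |n|; 0 is born on day 0, +-n on day n) is 10.
No non-integer in the interval can be simpler: if x is a non-integer in the interval, then floor(x) or ceil(x) also lies in the interval (the interval contains an integer), and both are proper prefixes of x's sign expansion, i.e. born earlier. So the game value is 10.
Game value = 10

10


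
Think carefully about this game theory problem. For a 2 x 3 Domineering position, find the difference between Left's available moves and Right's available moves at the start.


Board is 2 x 3 (rows x cols).
Left (vertical) placements: (rows-1) * cols = 1 * 3 = 3
Right (horizontal) placements: rows * (cols-1) = 2 * 2 = 4
Advantage = Left - Right = 3 - 4 = -1

-1


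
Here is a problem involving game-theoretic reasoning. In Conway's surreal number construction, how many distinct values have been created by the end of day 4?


Day 0: {|} = 0 is born. Count = 1.
Day n: the number of surreal numbers born by day n is 2^(n+1) - 1.
By day 0: 2^1 - 1 = 1
By day 1: 2^2 - 1 = 3
By day 2: 2^3 - 1 = 7
By day 3: 2^4 - 1 = 15
By day 4: 2^5 - 1 = 31
By day 4: 31 surreal numbers.

31


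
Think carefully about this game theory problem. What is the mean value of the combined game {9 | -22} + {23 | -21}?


G1 = {9 | -22}, G2 = {23 | -21}
Each is a switch {a | b} with numbers a > b; its mean value is (a + b)/2, and mean value is additive over game sums: m(G1 + G2) = m(G1) + m(G2).
Mean of G1 = (9 + (-22))/2 = -13/2 = -13/2
Mean of G2 = (23 + (-21))/2 = 2/2 = 1
Mean of G1 + G2 = -13/2 + 1 = -11/2

-11/2


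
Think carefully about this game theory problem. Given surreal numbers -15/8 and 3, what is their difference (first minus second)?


x = -15/8, y = 3
Converting to common denominator: 8
x = -15/8, y = 24/8
x - y = -15/8 - 3 = -39/8

-39/8


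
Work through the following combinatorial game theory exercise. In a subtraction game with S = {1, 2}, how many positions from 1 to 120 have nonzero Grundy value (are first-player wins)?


Subtraction set S = {1, 2}, so G(n) = n mod 3.
G(n) = 0 when n is a multiple of 3.
Multiples of 3 in [1, 120]: 40
N-positions (nonzero Grundy) = 120 - 40 = 80

80


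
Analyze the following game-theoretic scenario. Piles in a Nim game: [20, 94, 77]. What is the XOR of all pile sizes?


We need the XOR (exclusive or) of all pile sizes.
After XOR-ing pile 1 (size 20): 0 XOR 20 = 20
After XOR-ing pile 2 (size 94): 20 XOR 94 = 74
After XOR-ing pile 3 (size 77): 74 XOR 77 = 7
The Nim-value of this position is 7.

7


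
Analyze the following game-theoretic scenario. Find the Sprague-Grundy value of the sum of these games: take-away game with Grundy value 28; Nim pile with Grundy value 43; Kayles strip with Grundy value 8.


By the Sprague-Grundy theorem, the Grundy value of a sum of games is the XOR of individual Grundy values.
take-away game: Grundy value = 28. Running XOR: 0 XOR 28 = 28
Nim pile: Grundy value = 43. Running XOR: 28 XOR 43 = 55
Kayles strip: Grundy value = 8. Running XOR: 55 XOR 8 = 63
The combined Grundy value is 63.

63


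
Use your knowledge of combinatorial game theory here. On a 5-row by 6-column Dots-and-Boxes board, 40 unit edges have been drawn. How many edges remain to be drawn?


Grid: 5 x 6 boxes, i.e. 6 rows and 7 columns of dots.
Horizontal edges: (rows + 1) * cols = 6 * 6 = 36
Vertical edges: rows * (cols + 1) = 5 * 7 = 35
Total edges: 36 + 35 = 71
Edges drawn: 40
Remaining: 71 - 40 = 31

31


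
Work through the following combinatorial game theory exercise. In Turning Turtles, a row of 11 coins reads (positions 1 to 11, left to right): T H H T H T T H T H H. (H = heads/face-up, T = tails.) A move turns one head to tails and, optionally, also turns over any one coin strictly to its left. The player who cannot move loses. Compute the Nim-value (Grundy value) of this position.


Coins: T H H T H T T H T H H
Key fact: a single head at position k behaves exactly like a Nim heap of size k (turning it to T and optionally flipping a coin at j < k corresponds to moving the heap from k to j, or to 0), and heads combine as a disjunctive sum (two heads at the same place would cancel, matching j XOR j = 0). So the Nim-value is the XOR of the 1-indexed positions of the heads.
Face-up positions (1-indexed): [2, 3, 5, 8, 10, 11]
XOR 0 with 2: 0 XOR 2 = 2
XOR 2 with 3: 2 XOR 3 = 1
XOR 1 with 5: 1 XOR 5 = 4
XOR 4 with 8: 4 XOR 8 = 12
XOR 12 with 10: 12 XOR 10 = 6
XOR 6 with 11: 6 XOR 11 = 13
Nim-value = 13

13


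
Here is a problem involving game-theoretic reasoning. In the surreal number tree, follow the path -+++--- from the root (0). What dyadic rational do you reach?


Sign expansion: -+++---
Rule: track bounds (lo, hi), initially (-inf, +inf). On '+', the current value becomes lo and we move to the simplest number in (value, hi): value + 1 if hi = +inf, otherwise the midpoint (value + hi)/2. On '-', the current value becomes hi and we move to value - 1 if lo = -inf, otherwise the midpoint (lo + value)/2.
Start at 0.
Step 1: sign = -, move left. Bounds: (-inf, 0). Value = -1
Step 2: sign = +, move right. Bounds: (-1, 0). Value = -1/2
Step 3: sign = +, move right. Bounds: (-1/2, 0). Value = -1/4
Step 4: sign = +, move right. Bounds: (-1/4, 0). Value = -1/8
Step 5: sign = -, move left. Bounds: (-1/4, -1/8). Value = -3/16
Step 6: sign = -, move left. Bounds: (-1/4, -3/16). Value = -7/32
Step 7: sign = -, move left. Bounds: (-1/4, -7/32). Value = -15/64
The surreal number with sign expansion -+++--- is -15/64.

-15/64


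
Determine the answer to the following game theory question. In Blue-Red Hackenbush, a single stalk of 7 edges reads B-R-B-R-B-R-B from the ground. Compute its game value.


Edges (from ground): B-R-B-R-B-R-B
By Berlekamp's sign-expansion rule, a Blue-Red Hackenbush stalk has the value of the surreal number whose sign sequence is the edge sequence with B -> + and R -> -.
Sign sequence: +-+-+-+
Trace the sign expansion in the surreal number tree, starting from 0:
Edge 1: B (sign +) -> bounds (0, +inf), value = 1
Edge 2: R (sign -) -> bounds (0, 1), value = 1/2
Edge 3: B (sign +) -> bounds (1/2, 1), value = 3/4
Edge 4: R (sign -) -> bounds (1/2, 3/4), value = 5/8
Edge 5: B (sign +) -> bounds (5/8, 3/4), value = 11/16
Edge 6: R (sign -) -> bounds (5/8, 11/16), value = 21/32
Edge 7: B (sign +) -> bounds (21/32, 11/16), value = 43/64
Game value = 43/64

43/64


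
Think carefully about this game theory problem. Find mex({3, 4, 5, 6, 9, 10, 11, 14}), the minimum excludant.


Set = {3, 4, 5, 6, 9, 10, 11, 14}
0 is NOT in the set. This is the mex.
mex = 0

0


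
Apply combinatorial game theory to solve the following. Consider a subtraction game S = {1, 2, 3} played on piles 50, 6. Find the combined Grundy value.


Subtraction set: {1, 2, 3}
For this subtraction set, G(n) = n mod 4 (period = max + 1 = 4).
Pile 1 (size 50): G(50) = 50 mod 4 = 2
Pile 2 (size 6): G(6) = 6 mod 4 = 2
Total Grundy value = XOR of all: 2 XOR 2 = 0

0


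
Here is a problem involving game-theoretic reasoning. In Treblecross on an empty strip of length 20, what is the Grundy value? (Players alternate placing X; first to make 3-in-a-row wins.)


Treblecross: place X on empty cells; 3-in-a-row wins.
Playing within two cells of an existing X lets the opponent win at once, so sensible play treats the cells i-2..i+2 around each X as dead. The player left with no safe cell loses, so this is a normal-play take-away game on strips of safe cells.
Placing X at cell i (0-indexed) of a strip of k safe cells leaves independent strips of sizes max(0, i-2) and max(0, k-i-3). Hence G(k) = mex{ G(max(0,i-2)) XOR G(max(0,k-i-3)) : 0 <= i < k }, with G(0) = 0.
G(1): splits (0,0):0^0=0 -> mex({0}) = 1
G(2): splits (0,0):0^0=0 -> mex({0}) = 1
G(3): splits (0,0):0^0=0 -> mex({0}) = 1
G(4): splits (0,1):0^1=1 (0,0):0^0=0 -> mex({0, 1}) = 2
G(5): splits (0,2):0^1=1 (0,1):0^1=1 (0,0):0^0=0 -> mex({0, 1}) = 2
G(6) = mex({1}) = 0
G(7) = mex({0, 1, 2}) = 3
G(8) = mex({0, 1, 2}) = 3
G(9) = mex({0, 2}) = 1
G(10) = mex({0, 2, 3}) = 1
G(11) = mex({0, 3}) = 1
G(12) = mex({1, 3}) = 0
G(13) = mex({0, 1, 2, 3}) = 4
G(14) = mex({0, 1, 2}) = 3
G(15) = mex({0, 1, 2}) = 3
G(16) = mex({0, 1, 2, 4}) = 3
G(17) = mex({0, 1, 3, 4}) = 2
G(18) = mex({0, 1, 3, 4}) = 2
G(19) = mex({0, 1, 3, 5}) = 2
G(20) = mex({0, 1, 2, 3, 5}) = 4
Therefore G(20) = 4.

4


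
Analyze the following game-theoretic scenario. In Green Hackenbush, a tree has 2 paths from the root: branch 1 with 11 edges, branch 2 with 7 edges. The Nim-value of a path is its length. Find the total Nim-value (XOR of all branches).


The tree has 2 branches from the ground vertex.
In Green Hackenbush, the Nim-value of a simple path of length k is k.
Branch 1: length 11, Nim-value = 11
Branch 2: length 7, Nim-value = 7
Total Nim-value = XOR of all branch values:
0 XOR 11 = 11
11 XOR 7 = 12
Nim-value of the tree = 12

12


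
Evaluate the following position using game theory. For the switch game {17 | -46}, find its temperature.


The game is {17 | -46}, a switch {a | b} with numbers a > b.
Cooling {a | b} by t gives {a - t | b + t}, which stops being hot when a - t = b + t, i.e. at t = (a - b)/2. So the temperature of a switch is (a - b)/2.
Temperature = (Left option - Right option) / 2
= (17 - (-46)) / 2
= 63 / 2
= 63/2

63/2


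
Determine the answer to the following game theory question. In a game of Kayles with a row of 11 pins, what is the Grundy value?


Kayles: a move removes 1 or 2 adjacent pins from a contiguous row.
Removing pins from a row of k leaves two independent rows (a, b) with a + b = k - 1 (one pin) or a + b = k - 2 (two pins); an end removal gives a = 0.
By Sprague-Grundy, G(k) = mex{ G(a) XOR G(b) } over all these splits. G(0) = 0.
G(1): splits (0,0):0^0=0 -> mex({0}) = 1
G(2): splits (0,1):0^1=1 (0,0):0^0=0 -> mex({0, 1}) = 2
G(3): splits (0,2):0^2=2 (1,1):1^1=0 (0,1):0^1=1 -> mex({0, 1, 2}) = 3
G(4): splits (0,3):0^3=3 (1,2):1^2=3 (0,2):0^2=2 (1,1):1^1=0 -> mex({0, 2, 3}) = 1
G(5): splits (0,4):0^1=1 (1,3):1^3=2 (2,2):2^2=0 (0,3):0^3=3 (1,2):1^2=3 -> mex({0, 1, 2, 3}) = 4
G(6) = mex({0, 1, 2, 4}) = 3
G(7) = mex({0, 1, 3, 4, 5}) = 2
G(8) = mex({0, 2, 3, 5, 6}) = 1
G(9) = mex({0, 1, 2, 3, 6, 7}) = 4
G(10) = mex({0, 1, 3, 4, 5, 7}) = 2
G(11) = mex({0, 1, 2, 3, 4, 5}) = 6
Therefore G(11) = 6.

6


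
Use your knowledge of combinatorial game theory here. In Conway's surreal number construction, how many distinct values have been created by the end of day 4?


Day 0: {|} = 0 is born. Count = 1.
Day n: the number of surreal numbers born by day n is 2^(n+1) - 1.
By day 0: 2^1 - 1 = 1
By day 1: 2^2 - 1 = 3
By day 2: 2^3 - 1 = 7
By day 3: 2^4 - 1 = 15
By day 4: 2^5 - 1 = 31
By day 4: 31 surreal numbers.

31


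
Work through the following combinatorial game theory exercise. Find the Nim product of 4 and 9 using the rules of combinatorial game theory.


Nim multiplication is bilinear over XOR: (u XOR v) * w = (u*w) XOR (v*w).
So we split each operand into its bit components and XOR the pairwise Nim products.
4 = 4 (as XOR of powers of 2).
9 = 1 + 8 (as XOR of powers of 2).
Using the standard Nim-product table on single bits:
  2*2 = 3,   2*4 = 8,   2*8 = 12,
  4*4 = 6,   4*8 = 11,  8*8 = 13,
and  1*x = x (identity), k*l = l*k (commutative).
Pairwise Nim products:
  4 * 1 = 4
  4 * 8 = 11
XOR them: 4 XOR 11 = 15.
Result: 4 * 9 = 15 (in Nim).

15


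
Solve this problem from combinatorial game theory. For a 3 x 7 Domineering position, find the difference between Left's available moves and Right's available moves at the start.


Board is 3 x 7 (rows x cols).
Left (vertical) placements: (rows-1) * cols = 2 * 7 = 14
Right (horizontal) placements: rows * (cols-1) = 3 * 6 = 18
Advantage = Left - Right = 14 - 18 = -4

-4


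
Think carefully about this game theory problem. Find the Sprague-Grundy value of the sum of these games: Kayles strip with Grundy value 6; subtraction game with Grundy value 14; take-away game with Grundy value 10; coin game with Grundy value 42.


By the Sprague-Grundy theorem, the Grundy value of a sum of games is the XOR of individual Grundy values.
Kayles strip: Grundy value = 6. Running XOR: 0 XOR 6 = 6
subtraction game: Grundy value = 14. Running XOR: 6 XOR 14 = 8
take-away game: Grundy value = 10. Running XOR: 8 XOR 10 = 2
coin game: Grundy value = 42. Running XOR: 2 XOR 42 = 40
The combined Grundy value is 40.

40


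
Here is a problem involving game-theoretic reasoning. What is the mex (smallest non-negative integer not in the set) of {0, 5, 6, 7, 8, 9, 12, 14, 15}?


Set = {0, 5, 6, 7, 8, 9, 12, 14, 15}
0 is in the set.
1 is NOT in the set. This is the mex.
mex = 1

1


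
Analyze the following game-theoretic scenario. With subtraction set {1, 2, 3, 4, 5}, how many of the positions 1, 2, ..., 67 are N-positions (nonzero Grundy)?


Subtraction set S = {1, 2, 3, 4, 5}, so G(n) = n mod 6.
G(n) = 0 when n is a multiple of 6.
Multiples of 6 in [1, 67]: 11
N-positions (nonzero Grundy) = 67 - 11 = 56

56


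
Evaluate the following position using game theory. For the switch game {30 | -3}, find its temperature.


The game is {30 | -3}, a switch {a | b} with numbers a > b.
Cooling {a | b} by t gives {a - t | b + t}, which stops being hot when a - t = b + t, i.e. at t = (a - b)/2. So the temperature of a switch is (a - b)/2.
Temperature = (Left option - Right option) / 2
= (30 - (-3)) / 2
= 33 / 2
= 33/2

33/2


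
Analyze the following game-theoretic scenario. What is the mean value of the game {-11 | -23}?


Game = {-11 | -23}, a switch {a | b} with numbers a > b.
Its thermograph has left wall a - t and right wall b + t, which meet at t = (a - b)/2, where both equal (a + b)/2. So the mast (mean value) is at (a + b)/2.
Mean = (-11 + (-23))/2 = -34/2 = -17

-17


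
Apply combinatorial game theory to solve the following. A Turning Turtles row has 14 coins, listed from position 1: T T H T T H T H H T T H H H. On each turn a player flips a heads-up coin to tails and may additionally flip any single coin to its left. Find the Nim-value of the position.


Coins: T T H T T H T H H T T H H H
Key fact: a single head at position k behaves exactly like a Nim heap of size k (turning it to T and optionally flipping a coin at j < k corresponds to moving the heap from k to j, or to 0), and heads combine as a disjunctive sum (two heads at the same place would cancel, matching j XOR j = 0). So the Nim-value is the XOR of the 1-indexed positions of the heads.
Face-up positions (1-indexed): [3, 6, 8, 9, 12, 13, 14]
XOR 0 with 3: 0 XOR 3 = 3
XOR 3 with 6: 3 XOR 6 = 5
XOR 5 with 8: 5 XOR 8 = 13
XOR 13 with 9: 13 XOR 9 = 4
XOR 4 with 12: 4 XOR 12 = 8
XOR 8 with 13: 8 XOR 13 = 5
XOR 5 with 14: 5 XOR 14 = 11
Nim-value = 11

11


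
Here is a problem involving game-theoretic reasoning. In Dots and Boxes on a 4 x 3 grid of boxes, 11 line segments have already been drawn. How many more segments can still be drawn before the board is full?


Grid: 4 x 3 boxes, i.e. 5 rows and 4 columns of dots.
Horizontal edges: (rows + 1) * cols = 5 * 3 = 15
Vertical edges: rows * (cols + 1) = 4 * 4 = 16
Total edges: 15 + 16 = 31
Edges drawn: 11
Remaining: 31 - 11 = 20

20


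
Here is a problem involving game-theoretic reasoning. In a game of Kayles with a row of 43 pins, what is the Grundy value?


Kayles: a move removes 1 or 2 adjacent pins from a contiguous row.
Removing pins from a row of k leaves two independent rows (a, b) with a + b = k - 1 (one pin) or a + b = k - 2 (two pins); an end removal gives a = 0.
By Sprague-Grundy, G(k) = mex{ G(a) XOR G(b) } over all these splits. G(0) = 0.
G(1): splits (0,0):0^0=0 -> mex({0}) = 1
G(2): splits (0,1):0^1=1 (0,0):0^0=0 -> mex({0, 1}) = 2
G(3): splits (0,2):0^2=2 (1,1):1^1=0 (0,1):0^1=1 -> mex({0, 1, 2}) = 3
G(4): splits (0,3):0^3=3 (1,2):1^2=3 (0,2):0^2=2 (1,1):1^1=0 -> mex({0, 2, 3}) = 1
G(5): splits (0,4):0^1=1 (1,3):1^3=2 (2,2):2^2=0 (0,3):0^3=3 (1,2):1^2=3 -> mex({0, 1, 2, 3}) = 4
G(6) = mex({0, 1, 2, 4}) = 3
G(7) = mex({0, 1, 3, 4, 5}) = 2
G(8) = mex({0, 2, 3, 5, 6}) = 1
G(9) = mex({0, 1, 2, 3, 6, 7}) = 4
G(10) = mex({0, 1, 3, 4, 5, 7}) = 2
G(11) = mex({0, 1, 2, 3, 4, 5}) = 6
G(12) = mex({0, 1, 2, 3, 5, 6, 7}) = 4
G(13) = mex({0, 2, 3, 4, 6, 7}) = 1
G(14) = mex({0, 1, 4, 5, 6, 7}) = 2
G(15) = mex({0, 1, 2, 3, 4, 5, 6}) = 7
G(16) = mex({0, 2, 3, 5, 6, 7}) = 1
G(17) = mex({0, 1, 2, 3, 5, 6, 7}) = 4
G(18) = mex({0, 1, 2, 4, 5, 6}) = 3
G(19) = mex({0, 1, 3, 4, 5, 7}) = 2
G(20) = mex({0, 2, 3, 4, 5, 6, 7}) = 1
G(21) = mex({0, 1, 2, 3, 5, 6, 7}) = 4
G(22) = mex({0, 1, 2, 3, 4, 5, 7}) = 6
G(23) = mex({0, 1, 2, 3, 4, 5, 6}) = 7
G(24) = mex({0, 1, 2, 3, 5, 6, 7}) = 4
G(25) = mex({0, 2, 3, 4, 6, 7}) = 1
G(26) = mex({0, 1, 3, 4, 5, 6, 7}) = 2
G(27) = mex({0, 1, 2, 3, 4, 5, 6, 7}) = 8
G(28) = mex({0, 1, 2, 3, 4, 6, 7, 8}) = 5
G(29) = mex({0, 1, 2, 3, 5, 6, 7, 8, 9}) = 4
G(30) = mex({0, 1, 2, 3, 4, 5, 6, 9, 10}) = 7
G(31) = mex({0, 1, 3, 4, 5, 7, 10, 11}) = 2
G(32) = mex({0, 2, 3, 4, 5, 6, 7, 9, 11}) = 1
G(33) = mex({0, 1, 2, 3, 4, 5, 6, 7, 9, 12}) = 8
G(34) = mex({0, 1, 2, 3, 4, 5, 7, 8, 11, 12}) = 6
G(35) = mex({0, 1, 2, 3, 4, 5, 6, 8, 9, 10, 11}) = 7
G(36) = mex({0, 1, 2, 3, 5, 6, 7, 9, 10}) = 4
G(37) = mex({0, 2, 3, 4, 6, 7, 9, 10, 11, 12}) = 1
G(38) = mex({0, 1, 3, 4, 5, 6, 7, 9, 10, 11, 12}) = 2
G(39) = mex({0, 1, 2, 4, 5, 6, 7, 9, 10, 12, 14}) = 3
G(40) = mex({0, 2, 3, 4, 6, 7, 11, 12, 14}) = 1
G(41) = mex({0, 1, 2, 3, 5, 6, 7, 9, 10, 11, 12}) = 4
G(42) = mex({0, 1, 2, 3, 4, 5, 6, 9, 10}) = 7
G(43) = mex({0, 1, 3, 4, 5, 7, 9, 10, 12, 15}) = 2
Therefore G(43) = 2.

2


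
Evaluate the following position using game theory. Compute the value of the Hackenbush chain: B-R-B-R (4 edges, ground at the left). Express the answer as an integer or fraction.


Edges (from ground): B-R-B-R
By Berlekamp's sign-expansion rule, a Blue-Red Hackenbush stalk has the value of the surreal number whose sign sequence is the edge sequence with B -> + and R -> -.
Sign sequence: +-+-
Trace the sign expansion in the surreal number tree, starting from 0:
Edge 1: B (sign +) -> bounds (0, +inf), value = 1
Edge 2: R (sign -) -> bounds (0, 1), value = 1/2
Edge 3: B (sign +) -> bounds (1/2, 1), value = 3/4
Edge 4: R (sign -) -> bounds (1/2, 3/4), value = 5/8
Game value = 5/8

5/8


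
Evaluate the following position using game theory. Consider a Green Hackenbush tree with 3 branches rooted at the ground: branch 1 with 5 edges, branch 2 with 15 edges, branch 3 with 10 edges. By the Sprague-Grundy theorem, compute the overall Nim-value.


The tree has 3 branches from the ground vertex.
In Green Hackenbush, the Nim-value of a simple path of length k is k.
Branch 1: length 5, Nim-value = 5
Branch 2: length 15, Nim-value = 15
Branch 3: length 10, Nim-value = 10
Total Nim-value = XOR of all branch values:
0 XOR 5 = 5
5 XOR 15 = 10
10 XOR 10 = 0
Nim-value of the tree = 0

0


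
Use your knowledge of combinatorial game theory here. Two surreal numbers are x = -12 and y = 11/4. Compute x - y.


x = -12, y = 11/4
Converting to common denominator: 4
x = -48/4, y = 11/4
x - y = -12 - 11/4 = -59/4

-59/4


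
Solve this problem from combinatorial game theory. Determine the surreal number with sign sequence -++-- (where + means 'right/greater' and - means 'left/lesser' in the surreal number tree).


Sign expansion: -++--
Rule: track bounds (lo, hi), initially (-inf, +inf). On '+', the current value becomes lo and we move to the simplest number in (value, hi): value + 1 if hi = +inf, otherwise the midpoint (value + hi)/2. On '-', the current value becomes hi and we move to value - 1 if lo = -inf, otherwise the midpoint (lo + value)/2.
Start at 0.
Step 1: sign = -, move left. Bounds: (-inf, 0). Value = -1
Step 2: sign = +, move right. Bounds: (-1, 0). Value = -1/2
Step 3: sign = +, move right. Bounds: (-1/2, 0). Value = -1/4
Step 4: sign = -, move left. Bounds: (-1/2, -1/4). Value = -3/8
Step 5: sign = -, move left. Bounds: (-1/2, -3/8). Value = -7/16
The surreal number with sign expansion -++-- is -7/16.

-7/16


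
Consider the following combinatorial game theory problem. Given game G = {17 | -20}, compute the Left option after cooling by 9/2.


Original game: {17 | -20} (a switch {a | b} with a > b).
Cooling by t (for t below the temperature (a - b)/2 = 37/2) taxes each move by t: {a | b} cooled by t is {a - t | b + t}.
Cooling amount: t = 9/2
Cooled Left option: 17 - 9/2 = 25/2
Cooled Right option: -20 + 9/2 = -31/2
Cooled game: {25/2 | -31/2}
Left option = 25/2

25/2


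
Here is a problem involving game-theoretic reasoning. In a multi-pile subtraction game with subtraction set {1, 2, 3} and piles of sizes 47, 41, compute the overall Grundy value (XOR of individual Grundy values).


Subtraction set: {1, 2, 3}
For this subtraction set, G(n) = n mod 4 (period = max + 1 = 4).
Pile 1 (size 47): G(47) = 47 mod 4 = 3
Pile 2 (size 41): G(41) = 41 mod 4 = 1
Total Grundy value = XOR of all: 3 XOR 1 = 2

2


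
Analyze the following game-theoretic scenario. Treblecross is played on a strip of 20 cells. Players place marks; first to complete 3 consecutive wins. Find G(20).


Treblecross: place X on empty cells; 3-in-a-row wins.
Playing within two cells of an existing X lets the opponent win at once, so sensible play treats the cells i-2..i+2 around each X as dead. The player left with no safe cell loses, so this is a normal-play take-away game on strips of safe cells.
Placing X at cell i (0-indexed) of a strip of k safe cells leaves independent strips of sizes max(0, i-2) and max(0, k-i-3). Hence G(k) = mex{ G(max(0,i-2)) XOR G(max(0,k-i-3)) : 0 <= i < k }, with G(0) = 0.
G(1): splits (0,0):0^0=0 -> mex({0}) = 1
G(2): splits (0,0):0^0=0 -> mex({0}) = 1
G(3): splits (0,0):0^0=0 -> mex({0}) = 1
G(4): splits (0,1):0^1=1 (0,0):0^0=0 -> mex({0, 1}) = 2
G(5): splits (0,2):0^1=1 (0,1):0^1=1 (0,0):0^0=0 -> mex({0, 1}) = 2
G(6) = mex({1}) = 0
G(7) = mex({0, 1, 2}) = 3
G(8) = mex({0, 1, 2}) = 3
G(9) = mex({0, 2}) = 1
G(10) = mex({0, 2, 3}) = 1
G(11) = mex({0, 3}) = 1
G(12) = mex({1, 3}) = 0
G(13) = mex({0, 1, 2, 3}) = 4
G(14) = mex({0, 1, 2}) = 3
G(15) = mex({0, 1, 2}) = 3
G(16) = mex({0, 1, 2, 4}) = 3
G(17) = mex({0, 1, 3, 4}) = 2
G(18) = mex({0, 1, 3, 4}) = 2
G(19) = mex({0, 1, 3, 5}) = 2
G(20) = mex({0, 1, 2, 3, 5}) = 4
Therefore G(20) = 4.

4


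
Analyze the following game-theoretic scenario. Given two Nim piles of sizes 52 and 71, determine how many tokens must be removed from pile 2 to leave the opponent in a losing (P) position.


Piles: 52 and 71
Current XOR: 52 XOR 71 = 115 (non-zero, so this is an N-position).
To make the XOR zero, we need to find a move that balances the piles.
For pile 2 (size 71): target = 71 XOR 115 = 52
We reduce pile 2 from 71 to 52.
Tokens removed: 71 - 52 = 19
Verification: 52 XOR 52 = 0

19


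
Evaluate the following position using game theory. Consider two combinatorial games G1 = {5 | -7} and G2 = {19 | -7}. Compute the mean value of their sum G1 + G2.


G1 = {5 | -7}, G2 = {19 | -7}
Each is a switch {a | b} with numbers a > b; its mean value is (a + b)/2, and mean value is additive over game sums: m(G1 + G2) = m(G1) + m(G2).
Mean of G1 = (5 + (-7))/2 = -2/2 = -1
Mean of G2 = (19 + (-7))/2 = 12/2 = 6
Mean of G1 + G2 = -1 + 6 = 5

5


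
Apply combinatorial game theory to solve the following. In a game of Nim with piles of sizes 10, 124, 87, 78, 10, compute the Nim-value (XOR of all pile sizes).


We need the XOR (exclusive or) of all pile sizes.
After XOR-ing pile 1 (size 10): 0 XOR 10 = 10
After XOR-ing pile 2 (size 124): 10 XOR 124 = 118
After XOR-ing pile 3 (size 87): 118 XOR 87 = 33
After XOR-ing pile 4 (size 78): 33 XOR 78 = 111
After XOR-ing pile 5 (size 10): 111 XOR 10 = 101
The Nim-value of this position is 101.

101
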